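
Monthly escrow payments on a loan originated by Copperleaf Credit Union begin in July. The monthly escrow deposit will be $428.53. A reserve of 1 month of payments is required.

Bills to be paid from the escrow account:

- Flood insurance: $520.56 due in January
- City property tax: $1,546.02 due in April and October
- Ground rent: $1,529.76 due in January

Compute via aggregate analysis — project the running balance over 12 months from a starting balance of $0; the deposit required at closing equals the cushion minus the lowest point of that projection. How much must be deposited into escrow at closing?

Cushion = 1 × $428.53 = $428.53
Trial balance (start $0, +$428.53 each month, − disbursements):
  Jul: +$428.53 → $428.53
  Aug: +$428.53 → $857.06
  Sep: +$428.53 → $1,285.59
  Oct: +$428.53 − $1,546.02 → $168.10
  Nov: +$428.53 → $596.63
  Dec: +$428.53 → $1,025.16
  Jan: +$428.53 − $2,050.32 → -$596.63
  Feb: +$428.53 → -$168.10
  Mar: +$428.53 → $260.43
  Apr: +$428.53 − $1,546.02 → -$857.06
  May: +$428.53 → -$428.53
  Jun: +$428.53 → $0.00
Lowest trial balance = -$857.06 (Apr)
Initial deposit = cushion − low point = $428.53 − (-$857.06) = $1,285.59

$1,285.59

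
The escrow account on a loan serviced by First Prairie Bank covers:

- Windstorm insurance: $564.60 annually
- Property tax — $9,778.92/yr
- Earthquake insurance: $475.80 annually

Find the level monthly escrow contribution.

Windstorm insurance = $564.60/yr
Property tax = $9,778.92/yr
Earthquake insurance = $475.80/yr
Annual escrow total = $564.60 + $9,778.92 + $475.80 = $10,819.32
Monthly = $10,819.32 / 12 = $901.61

$901.61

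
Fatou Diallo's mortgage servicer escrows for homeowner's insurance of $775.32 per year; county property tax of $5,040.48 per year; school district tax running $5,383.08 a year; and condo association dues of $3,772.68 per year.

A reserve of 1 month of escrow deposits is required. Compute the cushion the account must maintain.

Homeowner's insurance = $775.32/yr
County property tax = $5,040.48/yr
School district tax = $5,383.08/yr
Condo association dues = $3,772.68/yr
Combined annual = $14,971.56
Base monthly escrow = $14,971.56 / 12 = $1,247.63
Reserve = 1 × $1,247.63 = $1,247.63

$1,247.63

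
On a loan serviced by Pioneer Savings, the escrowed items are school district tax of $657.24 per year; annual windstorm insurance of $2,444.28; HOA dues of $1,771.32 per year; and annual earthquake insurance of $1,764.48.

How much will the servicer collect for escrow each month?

School district tax: $657.24 annually
Windstorm insurance: $2,444.28 annually
HOA dues: $1,771.32 annually
Earthquake insurance: $1,764.48 annually
Annual escrow total = $657.24 + $2,444.28 + $1,771.32 + $1,764.48 = $6,637.32
Base monthly escrow = $6,637.32 / 12 = $553.11

$553.11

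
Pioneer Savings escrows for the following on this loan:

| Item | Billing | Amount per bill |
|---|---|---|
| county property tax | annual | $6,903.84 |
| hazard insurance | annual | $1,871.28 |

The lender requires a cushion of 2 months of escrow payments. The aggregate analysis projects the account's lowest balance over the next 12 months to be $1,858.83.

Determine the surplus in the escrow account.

$396.31

County property tax: $6,903.84/yr
Hazard insurance: $1,871.28/yr
Total per year = $8,775.12
Per month = $8,775.12 ÷ 12 = $731.26
Cushion = 2 × $731.26 = $1,462.52
Surplus = $1,858.83 − $1,462.52 = $396.31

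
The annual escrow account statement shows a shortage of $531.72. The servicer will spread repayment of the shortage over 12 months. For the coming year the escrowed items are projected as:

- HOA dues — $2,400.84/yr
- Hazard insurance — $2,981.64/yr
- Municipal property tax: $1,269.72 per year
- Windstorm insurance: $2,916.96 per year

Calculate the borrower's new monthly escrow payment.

$841.74

HOA dues: $2,400.84/yr
Hazard insurance: $2,981.64/yr
Municipal property tax: $1,269.72/yr
Windstorm insurance: $2,916.96/yr
Combined annual = $9,569.16
Monthly = $9,569.16 / 12 = $797.43
Monthly shortage recovery: $531.72 / 12 = $44.31
Adjusted monthly = $797.43 + $44.31 = $841.74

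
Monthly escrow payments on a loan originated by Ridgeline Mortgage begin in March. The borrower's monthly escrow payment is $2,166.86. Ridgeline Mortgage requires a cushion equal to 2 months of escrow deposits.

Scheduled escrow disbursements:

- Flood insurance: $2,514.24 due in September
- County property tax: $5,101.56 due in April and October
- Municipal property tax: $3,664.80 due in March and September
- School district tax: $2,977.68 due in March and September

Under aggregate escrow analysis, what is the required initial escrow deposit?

$13,001.16

Cushion = 2 × $2,166.86 = $4,333.72
Trial balance (start $0, +$2,166.86 each month, − disbursements):
  Mar: +$2,166.86 − $6,642.48 → -$4,475.62
  Apr: +$2,166.86 − $5,101.56 → -$7,410.32
  May: +$2,166.86 → -$5,243.46
  Jun: +$2,166.86 → -$3,076.60
  Jul: +$2,166.86 → -$909.74
  Aug: +$2,166.86 → $1,257.12
  Sep: +$2,166.86 − $9,156.72 → -$5,732.74
  Oct: +$2,166.86 − $5,101.56 → -$8,667.44
  Nov: +$2,166.86 → -$6,500.58
  Dec: +$2,166.86 → -$4,333.72
  Jan: +$2,166.86 → -$2,166.86
  Feb: +$2,166.86 → $0.00
Lowest trial balance = -$8,667.44 (Oct)
Initial deposit = cushion − low point = $4,333.72 − (-$8,667.44) = $13,001.16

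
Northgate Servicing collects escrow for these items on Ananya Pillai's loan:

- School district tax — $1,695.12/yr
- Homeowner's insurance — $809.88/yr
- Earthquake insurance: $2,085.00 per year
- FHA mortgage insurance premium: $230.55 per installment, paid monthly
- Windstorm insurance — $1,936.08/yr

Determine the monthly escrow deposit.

$774.39

School district tax: $1,695.12/yr
Homeowner's insurance: $809.88/yr
Earthquake insurance: $2,085.00/yr
FHA mortgage insurance premium: $230.55 × 12 = $2,766.60/yr
Windstorm insurance: $1,936.08/yr
Total annual escrow = $9,292.68
Per month = $9,292.68 / 12 = $774.39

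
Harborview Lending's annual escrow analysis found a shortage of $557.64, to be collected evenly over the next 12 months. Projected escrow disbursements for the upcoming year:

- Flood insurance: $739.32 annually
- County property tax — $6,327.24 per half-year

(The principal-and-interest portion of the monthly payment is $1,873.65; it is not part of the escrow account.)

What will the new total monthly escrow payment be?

$1,162.62

Flood insurance — $739.32 annually
County property tax — $6,327.24 × 2 = $12,654.48 annually
Combined annual = $739.32 + $12,654.48 = $13,393.80
Per month = $13,393.80 ÷ 12 = $1,116.15
Shortage spread = $557.64 / 12 = $46.47/mo
Adjusted monthly = $1,116.15 + $46.47 = $1,162.62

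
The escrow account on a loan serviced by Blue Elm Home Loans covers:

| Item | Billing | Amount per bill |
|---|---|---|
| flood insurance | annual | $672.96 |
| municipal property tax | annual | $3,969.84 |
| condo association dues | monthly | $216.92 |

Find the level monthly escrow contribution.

Flood insurance = $672.96 annually
Municipal property tax = $3,969.84 annually
Condo association dues = $216.92 × 12 = $2,603.04 annually
Yearly total = $672.96 + $3,969.84 + $2,603.04 = $7,245.84
Monthly escrow = $7,245.84 / 12 = $603.82

$603.82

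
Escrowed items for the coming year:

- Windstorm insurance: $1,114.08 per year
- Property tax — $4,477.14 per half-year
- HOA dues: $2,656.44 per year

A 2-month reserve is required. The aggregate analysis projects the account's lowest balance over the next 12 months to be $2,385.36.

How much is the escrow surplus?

Windstorm insurance = $1,114.08 per year
Property tax = $4,477.14 × 2 = $8,954.28 per year
HOA dues = $2,656.44 per year
Annual escrow total = $1,114.08 + $8,954.28 + $2,656.44 = $12,724.80
Monthly = $12,724.80 / 12 = $1,060.40
Required cushion = 2 × $1,060.40 = $2,120.80
Excess over cushion: $2,385.36 − $2,120.80 = $264.56

$264.56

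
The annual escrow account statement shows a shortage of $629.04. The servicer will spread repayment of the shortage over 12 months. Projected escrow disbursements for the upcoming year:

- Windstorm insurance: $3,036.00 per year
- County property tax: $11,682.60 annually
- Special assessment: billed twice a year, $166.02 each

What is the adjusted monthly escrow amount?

$1,306.64

Windstorm insurance = $3,036.00
County property tax = $11,682.60
Special assessment = $166.02 × 2 = $332.04
Total per year = $15,050.64
Monthly = $15,050.64 / 12 = $1,254.22
Shortage per month = $629.04 / 12 = $52.42
Adjusted monthly = $1,254.22 + $52.42 = $1,306.64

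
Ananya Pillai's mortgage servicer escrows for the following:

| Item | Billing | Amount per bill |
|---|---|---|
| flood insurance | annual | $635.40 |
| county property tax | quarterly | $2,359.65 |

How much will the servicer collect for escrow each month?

$839.50

Flood insurance = $635.40
County property tax = $2,359.65 × 4 = $9,438.60
Total per year = $635.40 + $9,438.60 = $10,074.00
Monthly = $10,074.00 / 12 = $839.50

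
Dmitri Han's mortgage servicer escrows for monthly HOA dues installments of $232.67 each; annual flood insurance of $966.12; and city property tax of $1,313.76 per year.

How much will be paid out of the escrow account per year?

$5,071.92

HOA dues — $232.67 × 12 = $2,792.04
Flood insurance — $966.12
City property tax — $1,313.76
Total annual escrow = $2,792.04 + $966.12 + $1,313.76 = $5,071.92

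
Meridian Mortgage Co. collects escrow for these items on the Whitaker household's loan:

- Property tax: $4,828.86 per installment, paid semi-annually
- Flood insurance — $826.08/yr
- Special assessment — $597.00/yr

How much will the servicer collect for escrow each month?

Property tax = $4,828.86 × 2 = $9,657.72/yr
Flood insurance = $826.08/yr
Special assessment = $597.00/yr
Total per year = $11,080.80
Monthly = $11,080.80 ÷ 12 = $923.40

$923.40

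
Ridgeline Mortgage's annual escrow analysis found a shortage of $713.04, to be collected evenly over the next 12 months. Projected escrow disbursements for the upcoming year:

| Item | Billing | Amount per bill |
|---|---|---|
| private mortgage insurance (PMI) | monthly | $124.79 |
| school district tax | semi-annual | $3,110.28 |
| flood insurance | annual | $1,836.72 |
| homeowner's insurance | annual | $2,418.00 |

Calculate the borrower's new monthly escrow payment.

Private mortgage insurance (PMI) = $124.79 × 12 = $1,497.48
School district tax = $3,110.28 × 2 = $6,220.56
Flood insurance = $1,836.72
Homeowner's insurance = $2,418.00
Total per year = $1,497.48 + $6,220.56 + $1,836.72 + $2,418.00 = $11,972.76
Per month = $11,972.76 / 12 = $997.73
Monthly shortage recovery: $713.04 ÷ 12 = $59.42
Adjusted monthly = $997.73 + $59.42 = $1,057.15

$1,057.15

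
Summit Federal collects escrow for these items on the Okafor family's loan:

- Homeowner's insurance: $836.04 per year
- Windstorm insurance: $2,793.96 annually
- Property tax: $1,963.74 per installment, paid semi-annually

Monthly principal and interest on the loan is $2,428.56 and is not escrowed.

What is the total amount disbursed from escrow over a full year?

$7,557.48

Homeowner's insurance: $836.04 per year
Windstorm insurance: $2,793.96 per year
Property tax: $1,963.74 × 2 = $3,927.48 per year
Yearly total = $836.04 + $2,793.96 + $3,927.48 = $7,557.48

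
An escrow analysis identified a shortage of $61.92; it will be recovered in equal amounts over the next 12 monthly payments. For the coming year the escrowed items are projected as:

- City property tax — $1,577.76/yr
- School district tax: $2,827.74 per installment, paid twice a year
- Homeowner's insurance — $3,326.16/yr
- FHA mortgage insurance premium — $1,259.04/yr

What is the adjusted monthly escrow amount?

City property tax = $1,577.76
School district tax = $2,827.74 × 2 = $5,655.48
Homeowner's insurance = $3,326.16
FHA mortgage insurance premium = $1,259.04
Combined annual = $11,818.44
Per month = $11,818.44 ÷ 12 = $984.87
Shortage spread = $61.92 ÷ 12 = $5.16/mo
New monthly escrow = $984.87 + $5.16 = $990.03

$990.03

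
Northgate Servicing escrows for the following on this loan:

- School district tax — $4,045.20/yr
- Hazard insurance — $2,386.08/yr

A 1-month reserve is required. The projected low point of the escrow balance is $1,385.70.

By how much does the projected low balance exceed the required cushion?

School district tax = $4,045.20 annually
Hazard insurance = $2,386.08 annually
Total per year = $4,045.20 + $2,386.08 = $6,431.28
Per month = $6,431.28 ÷ 12 = $535.94
Cushion = 1 × $535.94 = $535.94
Excess over cushion: $1,385.70 − $535.94 = $849.76

$849.76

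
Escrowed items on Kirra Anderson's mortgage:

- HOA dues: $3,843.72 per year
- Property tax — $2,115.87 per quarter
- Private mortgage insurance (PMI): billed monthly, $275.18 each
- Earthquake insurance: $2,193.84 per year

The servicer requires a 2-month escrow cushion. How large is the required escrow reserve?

HOA dues — $3,843.72/yr
Property tax — $2,115.87 × 4 = $8,463.48/yr
Private mortgage insurance (PMI) — $275.18 × 12 = $3,302.16/yr
Earthquake insurance — $2,193.84/yr
Annual escrow total = $3,843.72 + $8,463.48 + $3,302.16 + $2,193.84 = $17,803.20
Per month = $17,803.20 / 12 = $1,483.60
Required cushion = 2 × $1,483.60 = $2,967.20

$2,967.20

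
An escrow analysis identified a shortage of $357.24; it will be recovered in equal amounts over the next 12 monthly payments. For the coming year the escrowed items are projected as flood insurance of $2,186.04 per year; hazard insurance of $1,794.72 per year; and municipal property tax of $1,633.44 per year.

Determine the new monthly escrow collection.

Flood insurance: $2,186.04
Hazard insurance: $1,794.72
Municipal property tax: $1,633.44
Total annual escrow = $2,186.04 + $1,794.72 + $1,633.44 = $5,614.20
Per month = $5,614.20 / 12 = $467.85
Shortage per month = $357.24 / 12 = $29.77
Adjusted monthly = $467.85 + $29.77 = $497.62

$497.62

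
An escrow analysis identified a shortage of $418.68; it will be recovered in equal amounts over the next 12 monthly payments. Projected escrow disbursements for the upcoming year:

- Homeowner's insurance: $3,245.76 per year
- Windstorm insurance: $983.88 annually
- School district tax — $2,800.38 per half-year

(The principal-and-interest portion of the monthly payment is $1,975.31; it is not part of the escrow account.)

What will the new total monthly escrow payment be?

$854.09

Homeowner's insurance — $3,245.76 per year
Windstorm insurance — $983.88 per year
School district tax — $2,800.38 × 2 = $5,600.76 per year
Yearly total = $3,245.76 + $983.88 + $5,600.76 = $9,830.40
Monthly = $9,830.40 / 12 = $819.20
Shortage per month = $418.68 ÷ 12 = $34.89
New monthly escrow = $819.20 + $34.89 = $854.09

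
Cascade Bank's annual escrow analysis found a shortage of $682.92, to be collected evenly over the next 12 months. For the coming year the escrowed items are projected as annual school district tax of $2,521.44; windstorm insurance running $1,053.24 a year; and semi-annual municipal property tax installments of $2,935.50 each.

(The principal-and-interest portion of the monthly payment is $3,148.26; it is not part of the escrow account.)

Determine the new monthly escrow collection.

$844.05

School district tax: $2,521.44 annually
Windstorm insurance: $1,053.24 annually
Municipal property tax: $2,935.50 × 2 = $5,871.00 annually
Yearly total = $9,445.68
Per month = $9,445.68 ÷ 12 = $787.14
Shortage spread = $682.92 / 12 = $56.91/mo
Adjusted monthly = $787.14 + $56.91 = $844.05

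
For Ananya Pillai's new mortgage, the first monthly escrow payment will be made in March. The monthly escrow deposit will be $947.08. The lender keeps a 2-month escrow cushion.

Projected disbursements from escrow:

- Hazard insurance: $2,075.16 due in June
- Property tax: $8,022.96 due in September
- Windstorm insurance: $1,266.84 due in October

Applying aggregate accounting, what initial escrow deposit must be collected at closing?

Cushion = 2 × $947.08 = $1,894.16
Trial balance (start $0, +$947.08 each month, − disbursements):
  Mar: +$947.08 → $947.08
  Apr: +$947.08 → $1,894.16
  May: +$947.08 → $2,841.24
  Jun: +$947.08 − $2,075.16 → $1,713.16
  Jul: +$947.08 → $2,660.24
  Aug: +$947.08 → $3,607.32
  Sep: +$947.08 − $8,022.96 → -$3,468.56
  Oct: +$947.08 − $1,266.84 → -$3,788.32
  Nov: +$947.08 → -$2,841.24
  Dec: +$947.08 → -$1,894.16
  Jan: +$947.08 → -$947.08
  Feb: +$947.08 → $0.00
Lowest trial balance = -$3,788.32 (Oct)
Initial deposit = cushion − low point = $1,894.16 − (-$3,788.32) = $5,682.48

$5,682.48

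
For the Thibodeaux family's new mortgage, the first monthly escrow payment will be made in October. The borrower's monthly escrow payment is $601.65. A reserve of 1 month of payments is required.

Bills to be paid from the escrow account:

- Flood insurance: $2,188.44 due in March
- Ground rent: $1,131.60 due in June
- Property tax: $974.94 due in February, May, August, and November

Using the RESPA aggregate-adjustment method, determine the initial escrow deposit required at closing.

$1,431.66

Cushion = 1 × $601.65 = $601.65
Trial balance (start $0, +$601.65 each month, − disbursements):
  Oct: +$601.65 → $601.65
  Nov: +$601.65 − $974.94 → $228.36
  Dec: +$601.65 → $830.01
  Jan: +$601.65 → $1,431.66
  Feb: +$601.65 − $974.94 → $1,058.37
  Mar: +$601.65 − $2,188.44 → -$528.42
  Apr: +$601.65 → $73.23
  May: +$601.65 − $974.94 → -$300.06
  Jun: +$601.65 − $1,131.60 → -$830.01
  Jul: +$601.65 → -$228.36
  Aug: +$601.65 − $974.94 → -$601.65
  Sep: +$601.65 → $0.00
Lowest trial balance = -$830.01 (Jun)
Initial deposit = cushion − low point = $601.65 − (-$830.01) = $1,431.66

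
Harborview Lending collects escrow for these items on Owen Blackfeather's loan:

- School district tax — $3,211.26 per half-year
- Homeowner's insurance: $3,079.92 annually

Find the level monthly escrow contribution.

$791.87

School district tax: $3,211.26 × 2 = $6,422.52 per year
Homeowner's insurance: $3,079.92 per year
Combined annual = $6,422.52 + $3,079.92 = $9,502.44
Base monthly escrow = $9,502.44 / 12 = $791.87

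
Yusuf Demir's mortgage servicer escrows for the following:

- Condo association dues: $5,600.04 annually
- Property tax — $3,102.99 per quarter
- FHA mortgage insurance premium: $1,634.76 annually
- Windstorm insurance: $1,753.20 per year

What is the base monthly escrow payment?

$1,783.33

Condo association dues = $5,600.04
Property tax = $3,102.99 × 4 = $12,411.96
FHA mortgage insurance premium = $1,634.76
Windstorm insurance = $1,753.20
Total per year = $5,600.04 + $12,411.96 + $1,634.76 + $1,753.20 = $21,399.96
Monthly escrow = $21,399.96 ÷ 12 = $1,783.33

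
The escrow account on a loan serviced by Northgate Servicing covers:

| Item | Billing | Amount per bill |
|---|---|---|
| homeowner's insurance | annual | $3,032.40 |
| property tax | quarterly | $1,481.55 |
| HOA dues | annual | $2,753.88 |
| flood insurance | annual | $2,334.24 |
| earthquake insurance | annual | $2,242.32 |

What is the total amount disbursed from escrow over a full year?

$16,289.04

Homeowner's insurance = $3,032.40 annually
Property tax = $1,481.55 × 4 = $5,926.20 annually
HOA dues = $2,753.88 annually
Flood insurance = $2,334.24 annually
Earthquake insurance = $2,242.32 annually
Total per year = $16,289.04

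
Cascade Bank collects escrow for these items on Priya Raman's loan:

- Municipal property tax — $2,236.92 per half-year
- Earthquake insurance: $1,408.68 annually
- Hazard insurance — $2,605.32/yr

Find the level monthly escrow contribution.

Municipal property tax: $2,236.92 × 2 = $4,473.84/yr
Earthquake insurance: $1,408.68/yr
Hazard insurance: $2,605.32/yr
Total per year = $4,473.84 + $1,408.68 + $2,605.32 = $8,487.84
Monthly escrow = $8,487.84 / 12 = $707.32

$707.32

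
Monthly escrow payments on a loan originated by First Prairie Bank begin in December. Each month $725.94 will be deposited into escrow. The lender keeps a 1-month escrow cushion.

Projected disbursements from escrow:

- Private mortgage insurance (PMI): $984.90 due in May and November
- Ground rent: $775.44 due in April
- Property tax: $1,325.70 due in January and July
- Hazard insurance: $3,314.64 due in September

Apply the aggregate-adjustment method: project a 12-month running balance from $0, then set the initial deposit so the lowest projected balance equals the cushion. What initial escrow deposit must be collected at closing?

$1,192.92

Cushion = 1 × $725.94 = $725.94
Trial balance (start $0, +$725.94 each month, − disbursements):
  Dec: +$725.94 → $725.94
  Jan: +$725.94 − $1,325.70 → $126.18
  Feb: +$725.94 → $852.12
  Mar: +$725.94 → $1,578.06
  Apr: +$725.94 − $775.44 → $1,528.56
  May: +$725.94 − $984.90 → $1,269.60
  Jun: +$725.94 → $1,995.54
  Jul: +$725.94 − $1,325.70 → $1,395.78
  Aug: +$725.94 → $2,121.72
  Sep: +$725.94 − $3,314.64 → -$466.98
  Oct: +$725.94 → $258.96
  Nov: +$725.94 − $984.90 → $0.00
Lowest trial balance = -$466.98 (Sep)
Initial deposit = cushion − low point = $725.94 − (-$466.98) = $1,192.92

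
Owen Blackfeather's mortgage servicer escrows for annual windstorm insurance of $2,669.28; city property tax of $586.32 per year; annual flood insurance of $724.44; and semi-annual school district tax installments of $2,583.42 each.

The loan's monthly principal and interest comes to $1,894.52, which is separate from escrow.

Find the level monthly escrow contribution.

Windstorm insurance — $2,669.28 per year
City property tax — $586.32 per year
Flood insurance — $724.44 per year
School district tax — $2,583.42 × 2 = $5,166.84 per year
Combined annual = $9,146.88
Monthly escrow = $9,146.88 ÷ 12 = $762.24

$762.24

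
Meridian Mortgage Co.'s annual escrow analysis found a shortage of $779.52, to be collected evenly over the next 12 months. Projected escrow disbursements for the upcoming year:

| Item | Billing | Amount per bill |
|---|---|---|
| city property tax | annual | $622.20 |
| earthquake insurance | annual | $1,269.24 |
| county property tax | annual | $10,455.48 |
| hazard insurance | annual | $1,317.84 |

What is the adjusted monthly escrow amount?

$1,203.69

City property tax — $622.20 annually
Earthquake insurance — $1,269.24 annually
County property tax — $10,455.48 annually
Hazard insurance — $1,317.84 annually
Total per year = $622.20 + $1,269.24 + $10,455.48 + $1,317.84 = $13,664.76
Base monthly escrow = $13,664.76 ÷ 12 = $1,138.73
Monthly shortage recovery: $779.52 / 12 = $64.96
Adjusted monthly = $1,138.73 + $64.96 = $1,203.69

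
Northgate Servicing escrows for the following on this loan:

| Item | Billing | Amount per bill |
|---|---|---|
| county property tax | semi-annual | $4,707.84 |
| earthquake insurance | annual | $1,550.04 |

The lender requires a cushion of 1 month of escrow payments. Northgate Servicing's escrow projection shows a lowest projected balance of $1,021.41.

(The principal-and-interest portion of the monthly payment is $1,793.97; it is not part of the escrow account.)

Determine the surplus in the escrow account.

$107.60

County property tax: $4,707.84 × 2 = $9,415.68 per year
Earthquake insurance: $1,550.04 per year
Combined annual = $9,415.68 + $1,550.04 = $10,965.72
Monthly = $10,965.72 ÷ 12 = $913.81
Required cushion = 1 × $913.81 = $913.81
Excess over cushion: $1,021.41 − $913.81 = $107.60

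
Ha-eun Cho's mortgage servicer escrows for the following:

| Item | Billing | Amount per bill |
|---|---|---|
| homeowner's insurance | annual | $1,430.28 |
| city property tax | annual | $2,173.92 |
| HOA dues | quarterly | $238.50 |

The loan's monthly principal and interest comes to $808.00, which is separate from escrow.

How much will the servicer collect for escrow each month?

Homeowner's insurance — $1,430.28 per year
City property tax — $2,173.92 per year
HOA dues — $238.50 × 4 = $954.00 per year
Total per year = $4,558.20
Monthly = $4,558.20 ÷ 12 = $379.85

$379.85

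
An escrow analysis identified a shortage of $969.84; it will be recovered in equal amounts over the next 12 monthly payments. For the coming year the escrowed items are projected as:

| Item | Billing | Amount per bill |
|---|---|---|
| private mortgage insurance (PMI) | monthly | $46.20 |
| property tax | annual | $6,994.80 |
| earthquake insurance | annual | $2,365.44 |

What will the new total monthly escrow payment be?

$907.04

Private mortgage insurance (PMI) = $46.20 × 12 = $554.40 per year
Property tax = $6,994.80 per year
Earthquake insurance = $2,365.44 per year
Combined annual = $554.40 + $6,994.80 + $2,365.44 = $9,914.64
Per month = $9,914.64 ÷ 12 = $826.22
Shortage spread = $969.84 ÷ 12 = $80.82/mo
Adjusted monthly = $826.22 + $80.82 = $907.04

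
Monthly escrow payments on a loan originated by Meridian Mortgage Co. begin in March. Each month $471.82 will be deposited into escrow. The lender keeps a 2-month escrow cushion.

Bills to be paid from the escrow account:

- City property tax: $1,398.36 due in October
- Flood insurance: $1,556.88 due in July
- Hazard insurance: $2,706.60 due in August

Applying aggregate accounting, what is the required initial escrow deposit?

$2,830.92

Cushion = 2 × $471.82 = $943.64
Trial balance (start $0, +$471.82 each month, − disbursements):
  Mar: +$471.82 → $471.82
  Apr: +$471.82 → $943.64
  May: +$471.82 → $1,415.46
  Jun: +$471.82 → $1,887.28
  Jul: +$471.82 − $1,556.88 → $802.22
  Aug: +$471.82 − $2,706.60 → -$1,432.56
  Sep: +$471.82 → -$960.74
  Oct: +$471.82 − $1,398.36 → -$1,887.28
  Nov: +$471.82 → -$1,415.46
  Dec: +$471.82 → -$943.64
  Jan: +$471.82 → -$471.82
  Feb: +$471.82 → $0.00
Lowest trial balance = -$1,887.28 (Oct)
Initial deposit = cushion − low point = $943.64 − (-$1,887.28) = $2,830.92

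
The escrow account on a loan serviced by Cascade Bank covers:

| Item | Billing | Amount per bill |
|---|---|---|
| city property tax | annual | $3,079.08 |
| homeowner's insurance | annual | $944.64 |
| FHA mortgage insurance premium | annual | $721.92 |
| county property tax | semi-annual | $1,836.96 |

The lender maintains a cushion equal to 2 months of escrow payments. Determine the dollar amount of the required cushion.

$1,403.26

City property tax = $3,079.08 per year
Homeowner's insurance = $944.64 per year
FHA mortgage insurance premium = $721.92 per year
County property tax = $1,836.96 × 2 = $3,673.92 per year
Combined annual = $3,079.08 + $944.64 + $721.92 + $3,673.92 = $8,419.56
Base monthly escrow = $8,419.56 ÷ 12 = $701.63
Reserve = 2 × $701.63 = $1,403.26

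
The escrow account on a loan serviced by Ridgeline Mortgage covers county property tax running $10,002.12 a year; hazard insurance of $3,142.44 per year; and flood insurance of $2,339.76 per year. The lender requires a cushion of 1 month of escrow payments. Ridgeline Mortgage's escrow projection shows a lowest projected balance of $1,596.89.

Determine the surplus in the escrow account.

$306.53

County property tax = $10,002.12 per year
Hazard insurance = $3,142.44 per year
Flood insurance = $2,339.76 per year
Annual escrow total = $15,484.32
Monthly escrow = $15,484.32 ÷ 12 = $1,290.36
Required cushion = 1 × $1,290.36 = $1,290.36
Excess over cushion: $1,596.89 − $1,290.36 = $306.53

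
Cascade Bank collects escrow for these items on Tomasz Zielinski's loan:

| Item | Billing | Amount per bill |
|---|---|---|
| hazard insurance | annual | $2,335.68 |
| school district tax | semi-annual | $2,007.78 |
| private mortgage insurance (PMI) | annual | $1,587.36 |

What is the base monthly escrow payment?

$661.55

Hazard insurance = $2,335.68
School district tax = $2,007.78 × 2 = $4,015.56
Private mortgage insurance (PMI) = $1,587.36
Annual escrow total = $2,335.68 + $4,015.56 + $1,587.36 = $7,938.60
Per month = $7,938.60 / 12 = $661.55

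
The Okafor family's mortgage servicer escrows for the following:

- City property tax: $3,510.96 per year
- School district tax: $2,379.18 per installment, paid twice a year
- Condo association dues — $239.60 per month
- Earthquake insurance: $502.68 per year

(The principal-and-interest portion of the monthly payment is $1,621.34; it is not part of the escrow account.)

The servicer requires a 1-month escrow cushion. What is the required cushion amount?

$970.60

City property tax = $3,510.96
School district tax = $2,379.18 × 2 = $4,758.36
Condo association dues = $239.60 × 12 = $2,875.20
Earthquake insurance = $502.68
Annual escrow total = $3,510.96 + $4,758.36 + $2,875.20 + $502.68 = $11,647.20
Per month = $11,647.20 / 12 = $970.60
Required cushion = 1 × $970.60 = $970.60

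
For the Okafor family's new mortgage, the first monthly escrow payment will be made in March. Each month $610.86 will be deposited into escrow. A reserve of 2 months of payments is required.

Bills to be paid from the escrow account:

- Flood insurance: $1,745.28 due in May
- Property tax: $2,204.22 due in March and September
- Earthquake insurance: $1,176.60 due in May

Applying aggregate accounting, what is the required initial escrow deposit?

$4,515.24

Cushion = 2 × $610.86 = $1,221.72
Trial balance (start $0, +$610.86 each month, − disbursements):
  Mar: +$610.86 − $2,204.22 → -$1,593.36
  Apr: +$610.86 → -$982.50
  May: +$610.86 − $2,921.88 → -$3,293.52
  Jun: +$610.86 → -$2,682.66
  Jul: +$610.86 → -$2,071.80
  Aug: +$610.86 → -$1,460.94
  Sep: +$610.86 − $2,204.22 → -$3,054.30
  Oct: +$610.86 → -$2,443.44
  Nov: +$610.86 → -$1,832.58
  Dec: +$610.86 → -$1,221.72
  Jan: +$610.86 → -$610.86
  Feb: +$610.86 → $0.00
Lowest trial balance = -$3,293.52 (May)
Initial deposit = cushion − low point = $1,221.72 − (-$3,293.52) = $4,515.24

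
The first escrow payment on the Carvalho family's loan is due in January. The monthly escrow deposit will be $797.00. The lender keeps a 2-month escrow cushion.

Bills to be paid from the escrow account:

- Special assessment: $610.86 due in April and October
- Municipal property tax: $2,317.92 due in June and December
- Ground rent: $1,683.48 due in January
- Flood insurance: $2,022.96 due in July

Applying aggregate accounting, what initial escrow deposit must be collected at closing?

$2,650.22

Cushion = 2 × $797.00 = $1,594.00
Trial balance (start $0, +$797.00 each month, − disbursements):
  Jan: +$797.00 − $1,683.48 → -$886.48
  Feb: +$797.00 → -$89.48
  Mar: +$797.00 → $707.52
  Apr: +$797.00 − $610.86 → $893.66
  May: +$797.00 → $1,690.66
  Jun: +$797.00 − $2,317.92 → $169.74
  Jul: +$797.00 − $2,022.96 → -$1,056.22
  Aug: +$797.00 → -$259.22
  Sep: +$797.00 → $537.78
  Oct: +$797.00 − $610.86 → $723.92
  Nov: +$797.00 → $1,520.92
  Dec: +$797.00 − $2,317.92 → $0.00
Lowest trial balance = -$1,056.22 (Jul)
Initial deposit = cushion − low point = $1,594.00 − (-$1,056.22) = $2,650.22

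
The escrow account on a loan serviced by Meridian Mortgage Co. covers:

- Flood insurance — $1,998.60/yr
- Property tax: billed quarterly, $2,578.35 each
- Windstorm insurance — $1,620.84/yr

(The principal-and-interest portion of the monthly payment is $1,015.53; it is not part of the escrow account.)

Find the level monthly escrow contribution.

Flood insurance — $1,998.60 per year
Property tax — $2,578.35 × 4 = $10,313.40 per year
Windstorm insurance — $1,620.84 per year
Total per year = $13,932.84
Monthly = $13,932.84 / 12 = $1,161.07

$1,161.07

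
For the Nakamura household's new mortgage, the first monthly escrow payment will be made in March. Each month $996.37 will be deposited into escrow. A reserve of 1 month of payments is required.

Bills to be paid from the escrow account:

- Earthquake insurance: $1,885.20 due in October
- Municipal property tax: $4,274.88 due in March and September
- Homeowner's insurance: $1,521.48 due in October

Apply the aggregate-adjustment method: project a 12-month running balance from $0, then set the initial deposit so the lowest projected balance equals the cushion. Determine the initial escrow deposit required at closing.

Cushion = 1 × $996.37 = $996.37
Trial balance (start $0, +$996.37 each month, − disbursements):
  Mar: +$996.37 − $4,274.88 → -$3,278.51
  Apr: +$996.37 → -$2,282.14
  May: +$996.37 → -$1,285.77
  Jun: +$996.37 → -$289.40
  Jul: +$996.37 → $706.97
  Aug: +$996.37 → $1,703.34
  Sep: +$996.37 − $4,274.88 → -$1,575.17
  Oct: +$996.37 − $3,406.68 → -$3,985.48
  Nov: +$996.37 → -$2,989.11
  Dec: +$996.37 → -$1,992.74
  Jan: +$996.37 → -$996.37
  Feb: +$996.37 → $0.00
Lowest trial balance = -$3,985.48 (Oct)
Initial deposit = cushion − low point = $996.37 − (-$3,985.48) = $4,981.85

$4,981.85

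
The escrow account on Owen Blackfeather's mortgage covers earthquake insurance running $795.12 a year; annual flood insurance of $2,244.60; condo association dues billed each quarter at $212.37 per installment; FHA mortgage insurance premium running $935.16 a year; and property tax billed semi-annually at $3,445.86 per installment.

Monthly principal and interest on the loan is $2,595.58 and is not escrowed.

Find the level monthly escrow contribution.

$976.34

Earthquake insurance — $795.12 annually
Flood insurance — $2,244.60 annually
Condo association dues — $212.37 × 4 = $849.48 annually
FHA mortgage insurance premium — $935.16 annually
Property tax — $3,445.86 × 2 = $6,891.72 annually
Yearly total = $11,716.08
Monthly escrow = $11,716.08 / 12 = $976.34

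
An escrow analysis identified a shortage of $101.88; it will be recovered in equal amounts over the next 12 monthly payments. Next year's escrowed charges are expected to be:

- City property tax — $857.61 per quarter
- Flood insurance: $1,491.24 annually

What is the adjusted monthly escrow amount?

$418.63

City property tax = $857.61 × 4 = $3,430.44
Flood insurance = $1,491.24
Yearly total = $4,921.68
Per month = $4,921.68 / 12 = $410.14
Shortage spread = $101.88 ÷ 12 = $8.49/mo
New monthly escrow = $410.14 + $8.49 = $418.63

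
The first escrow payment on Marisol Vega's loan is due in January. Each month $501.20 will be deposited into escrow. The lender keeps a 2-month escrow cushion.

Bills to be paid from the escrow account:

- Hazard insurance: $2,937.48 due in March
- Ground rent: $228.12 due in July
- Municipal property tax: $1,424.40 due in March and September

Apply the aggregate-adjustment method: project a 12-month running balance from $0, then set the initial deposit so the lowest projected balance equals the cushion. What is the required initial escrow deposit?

Cushion = 2 × $501.20 = $1,002.40
Trial balance (start $0, +$501.20 each month, − disbursements):
  Jan: +$501.20 → $501.20
  Feb: +$501.20 → $1,002.40
  Mar: +$501.20 − $4,361.88 → -$2,858.28
  Apr: +$501.20 → -$2,357.08
  May: +$501.20 → -$1,855.88
  Jun: +$501.20 → -$1,354.68
  Jul: +$501.20 − $228.12 → -$1,081.60
  Aug: +$501.20 → -$580.40
  Sep: +$501.20 − $1,424.40 → -$1,503.60
  Oct: +$501.20 → -$1,002.40
  Nov: +$501.20 → -$501.20
  Dec: +$501.20 → $0.00
Lowest trial balance = -$2,858.28 (Mar)
Initial deposit = cushion − low point = $1,002.40 − (-$2,858.28) = $3,860.68

$3,860.68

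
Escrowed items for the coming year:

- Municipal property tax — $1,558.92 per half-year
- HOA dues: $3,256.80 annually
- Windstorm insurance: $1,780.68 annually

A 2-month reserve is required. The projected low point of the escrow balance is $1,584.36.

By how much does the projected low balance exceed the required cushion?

$225.14

Municipal property tax = $1,558.92 × 2 = $3,117.84 annually
HOA dues = $3,256.80 annually
Windstorm insurance = $1,780.68 annually
Annual escrow total = $8,155.32
Per month = $8,155.32 / 12 = $679.61
Required cushion = 2 × $679.61 = $1,359.22
Excess over cushion: $1,584.36 − $1,359.22 = $225.14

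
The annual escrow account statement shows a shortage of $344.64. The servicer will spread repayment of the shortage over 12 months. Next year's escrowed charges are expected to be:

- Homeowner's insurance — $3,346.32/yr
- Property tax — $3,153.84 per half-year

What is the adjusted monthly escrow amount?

Homeowner's insurance = $3,346.32/yr
Property tax = $3,153.84 × 2 = $6,307.68/yr
Total annual escrow = $3,346.32 + $6,307.68 = $9,654.00
Per month = $9,654.00 ÷ 12 = $804.50
Shortage per month = $344.64 / 12 = $28.72
Adjusted monthly = $804.50 + $28.72 = $833.22

$833.22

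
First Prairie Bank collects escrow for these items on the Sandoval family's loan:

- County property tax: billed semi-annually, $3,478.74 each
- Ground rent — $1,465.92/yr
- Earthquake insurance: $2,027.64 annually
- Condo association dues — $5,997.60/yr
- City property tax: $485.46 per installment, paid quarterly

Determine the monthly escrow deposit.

County property tax = $3,478.74 × 2 = $6,957.48
Ground rent = $1,465.92
Earthquake insurance = $2,027.64
Condo association dues = $5,997.60
City property tax = $485.46 × 4 = $1,941.84
Total annual escrow = $6,957.48 + $1,465.92 + $2,027.64 + $5,997.60 + $1,941.84 = $18,390.48
Per month = $18,390.48 ÷ 12 = $1,532.54

$1,532.54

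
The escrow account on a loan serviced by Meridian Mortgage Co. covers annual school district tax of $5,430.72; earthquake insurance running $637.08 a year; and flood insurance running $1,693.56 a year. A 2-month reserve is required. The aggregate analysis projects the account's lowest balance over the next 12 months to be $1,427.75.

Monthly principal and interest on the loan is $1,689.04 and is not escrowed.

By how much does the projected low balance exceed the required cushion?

$134.19

School district tax = $5,430.72 annually
Earthquake insurance = $637.08 annually
Flood insurance = $1,693.56 annually
Annual escrow total = $7,761.36
Monthly = $7,761.36 / 12 = $646.78
Required reserve = 2 × $646.78 = $1,293.56
Excess over cushion: $1,427.75 − $1,293.56 = $134.19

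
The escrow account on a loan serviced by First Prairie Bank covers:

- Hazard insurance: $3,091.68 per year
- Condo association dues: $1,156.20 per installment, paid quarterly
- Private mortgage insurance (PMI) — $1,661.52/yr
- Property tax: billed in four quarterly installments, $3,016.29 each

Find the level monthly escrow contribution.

Hazard insurance: $3,091.68 annually
Condo association dues: $1,156.20 × 4 = $4,624.80 annually
Private mortgage insurance (PMI): $1,661.52 annually
Property tax: $3,016.29 × 4 = $12,065.16 annually
Combined annual = $3,091.68 + $4,624.80 + $1,661.52 + $12,065.16 = $21,443.16
Per month = $21,443.16 / 12 = $1,786.93

$1,786.93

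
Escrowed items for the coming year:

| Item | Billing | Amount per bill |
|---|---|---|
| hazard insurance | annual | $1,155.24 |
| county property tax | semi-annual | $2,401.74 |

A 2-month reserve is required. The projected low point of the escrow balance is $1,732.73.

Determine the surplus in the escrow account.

$739.61

Hazard insurance: $1,155.24
County property tax: $2,401.74 × 2 = $4,803.48
Total per year = $1,155.24 + $4,803.48 = $5,958.72
Base monthly escrow = $5,958.72 ÷ 12 = $496.56
Required reserve = 2 × $496.56 = $993.12
Excess over cushion: $1,732.73 − $993.12 = $739.61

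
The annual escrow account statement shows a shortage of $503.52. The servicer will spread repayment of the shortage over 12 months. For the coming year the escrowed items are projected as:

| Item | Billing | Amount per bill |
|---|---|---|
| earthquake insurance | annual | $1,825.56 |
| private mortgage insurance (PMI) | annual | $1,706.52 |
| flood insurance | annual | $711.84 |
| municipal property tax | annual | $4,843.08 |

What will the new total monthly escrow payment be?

$799.21

Earthquake insurance: $1,825.56
Private mortgage insurance (PMI): $1,706.52
Flood insurance: $711.84
Municipal property tax: $4,843.08
Yearly total = $1,825.56 + $1,706.52 + $711.84 + $4,843.08 = $9,087.00
Monthly escrow = $9,087.00 ÷ 12 = $757.25
Shortage spread = $503.52 ÷ 12 = $41.96/mo
Adjusted monthly = $757.25 + $41.96 = $799.21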